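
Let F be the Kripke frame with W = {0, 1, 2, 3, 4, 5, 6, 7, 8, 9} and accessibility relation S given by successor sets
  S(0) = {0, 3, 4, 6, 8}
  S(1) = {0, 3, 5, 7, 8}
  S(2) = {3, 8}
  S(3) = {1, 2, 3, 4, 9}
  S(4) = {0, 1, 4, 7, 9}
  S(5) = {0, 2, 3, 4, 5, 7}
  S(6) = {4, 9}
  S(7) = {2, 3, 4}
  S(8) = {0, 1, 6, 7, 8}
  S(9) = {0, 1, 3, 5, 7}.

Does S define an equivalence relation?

Reflexive: no — 1 is not related to itself.
Symmetric: no — 0 S 3 but not 3 S 0.
Transitive: no — 0 S 3 and 3 S 1, but not 0 S 1.
So S is not an equivalence relation.

No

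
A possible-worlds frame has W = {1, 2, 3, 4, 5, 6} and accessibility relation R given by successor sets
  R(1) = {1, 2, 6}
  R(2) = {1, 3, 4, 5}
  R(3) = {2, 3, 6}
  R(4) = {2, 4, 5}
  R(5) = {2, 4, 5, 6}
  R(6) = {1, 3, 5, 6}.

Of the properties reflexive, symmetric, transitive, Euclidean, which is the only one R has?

symmetric

Reflexive: no — 2 is not related to itself.
Symmetric: yes — every pair in R has its reverse in R.
Transitive: no — 1 R 2 and 2 R 3, but not 1 R 3.
Euclidean: no — 1 R 2 and 1 R 6, but not 2 R 6.
Only symmetric holds.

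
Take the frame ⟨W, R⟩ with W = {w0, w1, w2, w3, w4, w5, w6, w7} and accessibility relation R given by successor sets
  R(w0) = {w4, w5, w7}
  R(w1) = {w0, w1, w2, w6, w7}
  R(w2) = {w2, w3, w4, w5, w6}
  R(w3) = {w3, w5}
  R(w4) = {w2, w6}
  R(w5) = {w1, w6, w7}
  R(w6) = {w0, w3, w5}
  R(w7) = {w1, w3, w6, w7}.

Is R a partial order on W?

Reflexive: no — w0 is not related to itself.
Transitive: no — w0 R w4 and w4 R w2, but not w0 R w2.
Antisymmetric: no — w1 R w7 and w7 R w1 with w1 ≠ w7.
So R is not a partial order.

No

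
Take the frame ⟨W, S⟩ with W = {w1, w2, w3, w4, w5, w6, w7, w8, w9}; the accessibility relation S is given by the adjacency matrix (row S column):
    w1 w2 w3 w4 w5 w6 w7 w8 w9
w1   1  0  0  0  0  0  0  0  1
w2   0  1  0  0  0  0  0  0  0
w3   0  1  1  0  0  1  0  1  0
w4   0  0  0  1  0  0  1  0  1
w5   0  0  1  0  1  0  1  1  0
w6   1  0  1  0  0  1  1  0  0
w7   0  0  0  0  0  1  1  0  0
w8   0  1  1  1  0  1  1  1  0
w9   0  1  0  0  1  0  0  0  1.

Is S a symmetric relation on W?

Symmetric: no — w1 S w9 but not w9 S w1.

No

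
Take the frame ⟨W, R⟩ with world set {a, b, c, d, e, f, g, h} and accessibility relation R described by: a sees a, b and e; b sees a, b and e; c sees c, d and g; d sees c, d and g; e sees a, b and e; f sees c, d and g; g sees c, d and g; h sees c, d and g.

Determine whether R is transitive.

Yes

Transitive: yes — every two-step R-path is closed by a direct edge.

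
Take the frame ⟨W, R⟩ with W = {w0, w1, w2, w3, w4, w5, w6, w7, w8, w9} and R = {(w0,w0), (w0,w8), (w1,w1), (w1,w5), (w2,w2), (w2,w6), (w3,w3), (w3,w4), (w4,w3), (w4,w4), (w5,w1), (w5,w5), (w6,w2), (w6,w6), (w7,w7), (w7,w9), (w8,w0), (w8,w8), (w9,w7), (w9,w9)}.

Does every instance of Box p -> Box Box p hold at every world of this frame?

By correspondence theory, 4 is valid on a frame iff R is transitive.
Transitive: yes — every two-step R-path is closed by a direct edge.

Yes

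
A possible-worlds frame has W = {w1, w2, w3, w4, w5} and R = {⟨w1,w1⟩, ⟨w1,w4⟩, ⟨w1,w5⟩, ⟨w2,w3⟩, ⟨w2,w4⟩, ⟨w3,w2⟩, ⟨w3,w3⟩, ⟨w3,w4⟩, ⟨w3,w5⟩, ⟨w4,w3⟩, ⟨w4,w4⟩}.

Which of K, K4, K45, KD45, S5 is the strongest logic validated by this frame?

K

Transitive (axiom 4): no — w1 R w4 and w4 R w3, but not w1 R w3.
Euclidean (axiom 5): no — w1 R w4 and w1 R w5, but not w4 R w5.
Serial (axiom D): no — w5 has no R-successor.
Reflexive (axiom T): no — w2 is not related to itself.
So F validates K; K4 would additionally require R to be transitive. The strongest is K.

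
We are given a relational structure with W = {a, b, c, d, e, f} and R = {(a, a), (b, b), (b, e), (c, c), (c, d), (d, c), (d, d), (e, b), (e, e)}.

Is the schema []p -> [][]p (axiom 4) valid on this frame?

Axiom 4 corresponds to the accessibility relation being transitive.
Transitive: yes — every two-step R-path is closed by a direct edge.

Yes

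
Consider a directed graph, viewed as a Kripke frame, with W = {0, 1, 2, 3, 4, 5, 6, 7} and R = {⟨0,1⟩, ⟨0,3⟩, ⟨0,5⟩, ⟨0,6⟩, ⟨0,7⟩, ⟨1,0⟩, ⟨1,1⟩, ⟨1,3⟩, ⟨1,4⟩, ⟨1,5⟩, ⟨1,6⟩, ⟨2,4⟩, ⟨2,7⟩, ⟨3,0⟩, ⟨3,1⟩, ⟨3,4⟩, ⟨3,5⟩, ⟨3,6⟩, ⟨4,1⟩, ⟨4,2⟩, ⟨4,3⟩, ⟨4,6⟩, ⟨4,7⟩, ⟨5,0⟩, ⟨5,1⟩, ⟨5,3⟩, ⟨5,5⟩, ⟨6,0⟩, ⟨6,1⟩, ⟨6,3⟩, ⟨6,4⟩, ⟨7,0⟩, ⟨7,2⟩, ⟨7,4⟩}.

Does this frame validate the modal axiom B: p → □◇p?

Yes

Axiom B corresponds to the accessibility relation being symmetric.
Symmetric: yes — every pair in R has its reverse in R.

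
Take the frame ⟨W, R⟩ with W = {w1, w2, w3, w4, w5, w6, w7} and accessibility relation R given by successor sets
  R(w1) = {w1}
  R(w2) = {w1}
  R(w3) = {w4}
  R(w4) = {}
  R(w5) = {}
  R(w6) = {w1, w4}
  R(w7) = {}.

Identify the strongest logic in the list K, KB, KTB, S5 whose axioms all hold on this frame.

Symmetric (axiom B): no — w2 R w1 but not w1 R w2.
Reflexive (axiom T): no — w2 is not related to itself.
Euclidean (axiom 5): no — w6 R w1 and w6 R w4, but not w1 R w4.
So F validates K; KB would additionally require R to be symmetric. The strongest is K.

K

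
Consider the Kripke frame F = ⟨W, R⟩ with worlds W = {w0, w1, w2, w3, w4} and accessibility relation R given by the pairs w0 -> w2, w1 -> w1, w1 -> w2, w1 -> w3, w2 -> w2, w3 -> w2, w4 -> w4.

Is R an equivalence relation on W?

No

Reflexive: no — w0 is not related to itself.
Symmetric: no — w0 R w2 but not w2 R w0.
Transitive: yes — every two-step R-path is closed by a direct edge.
So R is not an equivalence relation.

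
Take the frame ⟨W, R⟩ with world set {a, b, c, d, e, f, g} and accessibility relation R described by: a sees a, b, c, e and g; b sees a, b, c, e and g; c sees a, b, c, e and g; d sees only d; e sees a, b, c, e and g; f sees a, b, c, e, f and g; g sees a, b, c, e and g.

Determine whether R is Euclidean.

Euclidean: no — f R a and f R f, but not a R f.

No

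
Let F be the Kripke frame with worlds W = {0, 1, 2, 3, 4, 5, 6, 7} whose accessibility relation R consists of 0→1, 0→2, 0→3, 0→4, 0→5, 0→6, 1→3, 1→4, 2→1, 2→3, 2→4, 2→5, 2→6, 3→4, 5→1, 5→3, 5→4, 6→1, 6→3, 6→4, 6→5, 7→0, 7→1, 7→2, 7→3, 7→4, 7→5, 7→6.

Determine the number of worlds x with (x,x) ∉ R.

8

Enumerating: 0, 1, 2, 3, 4, 5, 6, 7.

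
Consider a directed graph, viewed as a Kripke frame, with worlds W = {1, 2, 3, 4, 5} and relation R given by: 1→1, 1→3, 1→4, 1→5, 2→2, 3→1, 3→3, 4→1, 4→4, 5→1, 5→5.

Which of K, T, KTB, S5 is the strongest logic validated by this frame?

Reflexive (axiom T): yes — every world is R-related to itself.
Symmetric (axiom B): yes — every pair in R has its reverse in R.
Euclidean (axiom 5): no — 1 R 3 and 1 R 4, but not 3 R 4.
So F validates K, T, KTB; S5 would additionally require R to be Euclidean. The strongest is KTB.

KTB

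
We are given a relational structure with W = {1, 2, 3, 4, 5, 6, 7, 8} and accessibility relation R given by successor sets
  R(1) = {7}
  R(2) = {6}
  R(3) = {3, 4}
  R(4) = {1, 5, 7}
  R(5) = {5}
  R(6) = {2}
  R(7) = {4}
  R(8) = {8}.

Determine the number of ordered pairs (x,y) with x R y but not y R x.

Enumerating: (1,7), (3,4), (4,1), (4,5).

4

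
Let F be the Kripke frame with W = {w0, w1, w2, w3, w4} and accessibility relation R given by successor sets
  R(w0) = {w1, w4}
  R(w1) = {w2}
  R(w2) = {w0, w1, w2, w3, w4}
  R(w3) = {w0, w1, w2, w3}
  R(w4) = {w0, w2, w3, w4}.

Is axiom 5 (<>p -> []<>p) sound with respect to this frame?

The schema 5 characterises exactly the Euclidean frames.
Euclidean: no — w0 R w1 and w0 R w4, but not w1 R w4.

No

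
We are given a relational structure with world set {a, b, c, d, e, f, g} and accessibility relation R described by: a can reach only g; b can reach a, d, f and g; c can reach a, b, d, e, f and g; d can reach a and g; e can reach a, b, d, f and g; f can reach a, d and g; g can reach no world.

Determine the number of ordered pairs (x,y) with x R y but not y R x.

21

Enumerating: (a,g), (b,a), (b,d), (b,f), (b,g), (c,a), (c,b), (c,d), (c,e), (c,f), (c,g), (d,a), … and 9 more.
Total: 21.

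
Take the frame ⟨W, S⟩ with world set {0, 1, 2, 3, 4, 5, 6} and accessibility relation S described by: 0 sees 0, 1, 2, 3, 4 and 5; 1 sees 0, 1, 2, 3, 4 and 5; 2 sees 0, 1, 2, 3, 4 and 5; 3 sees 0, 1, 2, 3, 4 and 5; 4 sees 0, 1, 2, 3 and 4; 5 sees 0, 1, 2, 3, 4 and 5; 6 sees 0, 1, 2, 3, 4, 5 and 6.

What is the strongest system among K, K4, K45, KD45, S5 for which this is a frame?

K

Transitive (axiom 4): no — 4 S 0 and 0 S 5, but not 4 S 5.
Euclidean (axiom 5): no — 0 S 4 and 0 S 5, but not 4 S 5.
Serial (axiom D): yes — every world has a successor (e.g. 0 S 0).
Reflexive (axiom T): yes — every world is S-related to itself.
So F validates K; K4 would additionally require S to be transitive. The strongest is K.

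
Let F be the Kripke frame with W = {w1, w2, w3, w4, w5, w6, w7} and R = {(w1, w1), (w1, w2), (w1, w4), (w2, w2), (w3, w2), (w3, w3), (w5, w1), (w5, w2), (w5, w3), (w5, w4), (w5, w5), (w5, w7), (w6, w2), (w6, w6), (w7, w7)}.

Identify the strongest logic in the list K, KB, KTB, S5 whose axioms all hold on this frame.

K

Symmetric (axiom B): no — w1 R w2 but not w2 R w1.
Reflexive (axiom T): no — w4 is not related to itself.
Euclidean (axiom 5): no — w1 R w2 and w1 R w4, but not w2 R w4.
So F validates K; KB would additionally require R to be symmetric. The strongest is K.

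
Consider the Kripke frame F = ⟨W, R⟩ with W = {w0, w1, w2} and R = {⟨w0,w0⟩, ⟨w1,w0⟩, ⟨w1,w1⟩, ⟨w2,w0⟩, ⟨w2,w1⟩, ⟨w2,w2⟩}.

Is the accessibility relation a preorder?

Yes

Reflexive: yes — every world is R-related to itself.
Transitive: yes — every two-step R-path is closed by a direct edge.
So R is a preorder.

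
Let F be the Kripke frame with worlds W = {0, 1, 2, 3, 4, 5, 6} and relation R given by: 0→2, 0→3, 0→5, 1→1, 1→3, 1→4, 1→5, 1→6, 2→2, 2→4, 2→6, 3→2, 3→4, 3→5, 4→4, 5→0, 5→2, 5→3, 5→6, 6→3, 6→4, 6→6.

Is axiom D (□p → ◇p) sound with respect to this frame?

The schema D characterises exactly the serial frames.
Serial: yes — every world has a successor (e.g. 0 R 2).

Yes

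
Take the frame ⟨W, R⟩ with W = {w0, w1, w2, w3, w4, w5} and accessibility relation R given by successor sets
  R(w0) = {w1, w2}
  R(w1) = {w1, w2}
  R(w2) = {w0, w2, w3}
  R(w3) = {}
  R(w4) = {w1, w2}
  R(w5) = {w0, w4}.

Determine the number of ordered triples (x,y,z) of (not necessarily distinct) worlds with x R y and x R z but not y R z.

Enumerating: (w0,w2,w1), (w1,w2,w1), (w2,w0,w0), (w2,w0,w3), (w2,w3,w0), (w2,w3,w2), (w2,w3,w3), (w4,w2,w1), (w5,w0,w0), (w5,w0,w4), (w5,w4,w0), (w5,w4,w4).

12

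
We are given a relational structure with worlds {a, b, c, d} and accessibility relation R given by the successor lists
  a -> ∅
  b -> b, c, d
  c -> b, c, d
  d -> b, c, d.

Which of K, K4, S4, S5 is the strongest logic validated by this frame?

Transitive (axiom 4): yes — every two-step R-path is closed by a direct edge.
Reflexive (axiom T): no — a is not related to itself.
Euclidean (axiom 5): yes — any two successors of a common world are R-related.
So F validates K, K4; S4 would additionally require R to be reflexive. The strongest is K4.

K4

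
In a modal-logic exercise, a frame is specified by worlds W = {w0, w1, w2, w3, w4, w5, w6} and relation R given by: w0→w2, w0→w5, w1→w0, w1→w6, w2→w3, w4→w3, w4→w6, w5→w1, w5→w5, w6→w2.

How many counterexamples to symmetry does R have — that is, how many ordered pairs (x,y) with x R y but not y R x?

9

Enumerating: (w0,w2), (w0,w5), (w1,w0), (w1,w6), (w2,w3), (w4,w3), (w4,w6), (w5,w1), (w6,w2).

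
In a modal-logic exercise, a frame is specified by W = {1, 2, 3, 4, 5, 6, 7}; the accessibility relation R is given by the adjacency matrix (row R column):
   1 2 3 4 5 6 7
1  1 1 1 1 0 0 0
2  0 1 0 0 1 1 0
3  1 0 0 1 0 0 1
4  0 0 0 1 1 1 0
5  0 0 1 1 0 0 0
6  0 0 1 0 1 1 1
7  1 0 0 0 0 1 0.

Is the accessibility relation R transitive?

No

Transitive: no — 1 R 2 and 2 R 5, but not 1 R 5.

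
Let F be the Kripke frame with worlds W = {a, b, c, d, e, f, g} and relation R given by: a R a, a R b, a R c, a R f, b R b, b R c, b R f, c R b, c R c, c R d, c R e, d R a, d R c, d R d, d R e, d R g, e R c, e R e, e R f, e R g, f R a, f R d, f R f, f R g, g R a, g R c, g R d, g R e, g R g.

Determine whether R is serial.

Yes

Serial: yes — every world has a successor (e.g. a R a).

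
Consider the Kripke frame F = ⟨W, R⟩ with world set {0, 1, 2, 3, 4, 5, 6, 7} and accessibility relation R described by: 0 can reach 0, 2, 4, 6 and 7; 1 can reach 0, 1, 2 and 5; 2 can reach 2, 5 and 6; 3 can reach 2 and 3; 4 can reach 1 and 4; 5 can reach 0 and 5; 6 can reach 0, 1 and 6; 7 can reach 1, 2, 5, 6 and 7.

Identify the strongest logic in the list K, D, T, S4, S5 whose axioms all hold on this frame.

T

Serial (axiom D): yes — every world has a successor (e.g. 0 R 0).
Reflexive (axiom T): yes — every world is R-related to itself.
Transitive (axiom 4): no — 0 R 2 and 2 R 5, but not 0 R 5.
Euclidean (axiom 5): no — 0 R 2 and 0 R 4, but not 2 R 4.
So F validates K, D, T; S4 would additionally require R to be transitive. The strongest is T.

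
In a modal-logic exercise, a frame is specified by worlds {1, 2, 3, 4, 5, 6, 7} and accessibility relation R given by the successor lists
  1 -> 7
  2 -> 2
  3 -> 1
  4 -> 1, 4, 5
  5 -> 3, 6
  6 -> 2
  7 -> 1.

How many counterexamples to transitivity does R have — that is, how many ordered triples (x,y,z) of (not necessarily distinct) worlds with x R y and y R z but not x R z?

Enumerating: (1,7,1), (3,1,7), (4,1,7), (4,5,3), (4,5,6), (5,3,1), (5,6,2), (7,1,7).

8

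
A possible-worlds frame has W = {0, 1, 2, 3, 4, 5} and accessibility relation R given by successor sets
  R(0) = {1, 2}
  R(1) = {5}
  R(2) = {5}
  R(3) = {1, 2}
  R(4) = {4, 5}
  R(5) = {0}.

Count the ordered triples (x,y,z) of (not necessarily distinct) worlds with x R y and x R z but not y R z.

Enumerating: (0,1,1), (0,1,2), (0,2,1), (0,2,2), (1,5,5), (2,5,5), (3,1,1), (3,1,2), (3,2,1), (3,2,2), (4,5,4), (4,5,5), (5,0,0).

13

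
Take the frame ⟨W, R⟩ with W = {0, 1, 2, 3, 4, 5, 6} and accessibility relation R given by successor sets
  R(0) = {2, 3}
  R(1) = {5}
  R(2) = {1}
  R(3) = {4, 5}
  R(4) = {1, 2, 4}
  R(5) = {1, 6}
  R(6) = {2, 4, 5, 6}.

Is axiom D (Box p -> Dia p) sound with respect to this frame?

By correspondence theory, D is valid on a frame iff R is serial.
Serial: yes — every world has a successor (e.g. 0 R 2).

Yes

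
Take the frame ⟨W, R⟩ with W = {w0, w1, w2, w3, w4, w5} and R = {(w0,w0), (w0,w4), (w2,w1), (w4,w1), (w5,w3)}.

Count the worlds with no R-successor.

Enumerating: w1, w3.

2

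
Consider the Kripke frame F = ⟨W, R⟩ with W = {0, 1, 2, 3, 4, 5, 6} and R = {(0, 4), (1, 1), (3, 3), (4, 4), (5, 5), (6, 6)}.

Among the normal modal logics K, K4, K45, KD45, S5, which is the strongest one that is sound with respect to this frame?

K45

Transitive (axiom 4): yes — every two-step R-path is closed by a direct edge.
Euclidean (axiom 5): yes — any two successors of a common world are R-related.
Serial (axiom D): no — 2 has no R-successor.
Reflexive (axiom T): no — 0 is not related to itself.
So F validates K, K4, K45; KD45 would additionally require R to be serial. The strongest is K45.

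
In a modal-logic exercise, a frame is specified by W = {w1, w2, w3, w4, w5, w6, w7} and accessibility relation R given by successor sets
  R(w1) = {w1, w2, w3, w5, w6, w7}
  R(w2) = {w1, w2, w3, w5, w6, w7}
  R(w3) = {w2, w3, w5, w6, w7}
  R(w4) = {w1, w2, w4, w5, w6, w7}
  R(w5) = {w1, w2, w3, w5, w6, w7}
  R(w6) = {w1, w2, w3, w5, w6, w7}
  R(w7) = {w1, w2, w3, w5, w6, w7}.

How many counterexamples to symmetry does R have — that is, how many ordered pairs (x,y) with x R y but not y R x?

Enumerating: (w1,w3), (w4,w1), (w4,w2), (w4,w5), (w4,w6), (w4,w7).

6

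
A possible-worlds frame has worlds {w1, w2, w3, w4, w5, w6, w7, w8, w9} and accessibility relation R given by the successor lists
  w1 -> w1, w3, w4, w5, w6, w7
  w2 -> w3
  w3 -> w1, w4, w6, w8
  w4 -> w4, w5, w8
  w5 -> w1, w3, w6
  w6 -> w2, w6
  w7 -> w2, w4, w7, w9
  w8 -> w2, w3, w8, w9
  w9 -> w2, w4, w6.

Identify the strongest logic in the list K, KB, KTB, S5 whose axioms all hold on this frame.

Symmetric (axiom B): no — w1 R w4 but not w4 R w1.
Reflexive (axiom T): no — w2 is not related to itself.
Euclidean (axiom 5): no — w1 R w3 and w1 R w5, but not w3 R w5.
So F validates K; KB would additionally require R to be symmetric. The strongest is K.

K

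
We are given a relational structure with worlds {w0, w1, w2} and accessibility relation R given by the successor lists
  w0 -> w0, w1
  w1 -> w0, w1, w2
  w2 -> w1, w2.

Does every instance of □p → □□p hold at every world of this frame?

The schema 4 characterises exactly the transitive frames.
Transitive: no — w0 R w1 and w1 R w2, but not w0 R w2.

No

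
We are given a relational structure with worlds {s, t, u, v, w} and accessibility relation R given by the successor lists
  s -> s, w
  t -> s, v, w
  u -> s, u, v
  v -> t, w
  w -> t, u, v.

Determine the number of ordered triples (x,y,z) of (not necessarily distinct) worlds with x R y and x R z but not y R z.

Enumerating: (s,w,s), (s,w,w), (t,s,v), (t,v,s), (t,v,v), (t,w,s), (t,w,w), (u,s,u), (u,s,v), (u,v,s), (u,v,u), (u,v,v), … and 7 more.
Total: 19.

19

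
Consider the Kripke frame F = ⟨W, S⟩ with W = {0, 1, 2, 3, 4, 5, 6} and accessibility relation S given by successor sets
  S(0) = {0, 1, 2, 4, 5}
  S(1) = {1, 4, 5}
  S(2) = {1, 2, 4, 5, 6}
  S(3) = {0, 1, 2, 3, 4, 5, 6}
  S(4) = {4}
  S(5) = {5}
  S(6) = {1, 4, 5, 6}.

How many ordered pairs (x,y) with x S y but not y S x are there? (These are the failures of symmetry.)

Enumerating: (0,1), (0,2), (0,4), (0,5), (1,4), (1,5), (2,1), (2,4), (2,5), (2,6), (3,0), (3,1), … and 7 more.
Total: 19.

19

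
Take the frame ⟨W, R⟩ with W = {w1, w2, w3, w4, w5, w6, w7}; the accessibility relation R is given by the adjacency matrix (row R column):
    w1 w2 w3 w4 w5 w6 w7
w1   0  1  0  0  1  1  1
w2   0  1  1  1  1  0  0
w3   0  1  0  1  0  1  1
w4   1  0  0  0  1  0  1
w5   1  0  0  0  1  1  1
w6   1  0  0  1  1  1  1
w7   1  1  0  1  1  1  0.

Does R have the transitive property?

Transitive: no — w1 R w2 and w2 R w3, but not w1 R w3.

No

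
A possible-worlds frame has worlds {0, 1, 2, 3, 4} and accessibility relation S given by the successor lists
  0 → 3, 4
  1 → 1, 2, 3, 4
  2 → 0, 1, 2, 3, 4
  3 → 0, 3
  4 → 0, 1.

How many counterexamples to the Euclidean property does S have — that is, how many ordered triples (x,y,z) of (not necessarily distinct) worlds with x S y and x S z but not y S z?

Enumerating: (0,3,4), (0,4,3), (0,4,4), (1,3,1), (1,3,2), (1,3,4), (1,4,2), (1,4,3), (1,4,4), (2,0,0), (2,0,1), (2,0,2), … and 11 more.
Total: 23.

23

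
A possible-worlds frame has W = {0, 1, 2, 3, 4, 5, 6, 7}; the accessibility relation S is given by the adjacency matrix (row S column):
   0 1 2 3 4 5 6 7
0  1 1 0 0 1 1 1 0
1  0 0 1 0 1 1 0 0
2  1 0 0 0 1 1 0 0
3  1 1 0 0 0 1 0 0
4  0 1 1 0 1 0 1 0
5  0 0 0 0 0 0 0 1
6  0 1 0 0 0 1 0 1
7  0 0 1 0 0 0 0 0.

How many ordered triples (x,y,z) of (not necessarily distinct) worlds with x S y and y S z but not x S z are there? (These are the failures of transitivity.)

31

Enumerating: (0,1,2), (0,4,2), (0,5,7), (0,6,7), (1,2,0), (1,4,1), (1,4,6), (1,5,7), (2,0,1), (2,0,6), (2,4,1), (2,4,2), … and 19 more.
Total: 31.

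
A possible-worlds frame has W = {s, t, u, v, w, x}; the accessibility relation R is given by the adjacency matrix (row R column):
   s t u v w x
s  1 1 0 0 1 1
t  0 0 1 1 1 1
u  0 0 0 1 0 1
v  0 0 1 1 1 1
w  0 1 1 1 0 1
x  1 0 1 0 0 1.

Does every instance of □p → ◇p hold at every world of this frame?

Axiom D corresponds to the accessibility relation being serial.
Serial: yes — every world has a successor (e.g. s R s).

Yes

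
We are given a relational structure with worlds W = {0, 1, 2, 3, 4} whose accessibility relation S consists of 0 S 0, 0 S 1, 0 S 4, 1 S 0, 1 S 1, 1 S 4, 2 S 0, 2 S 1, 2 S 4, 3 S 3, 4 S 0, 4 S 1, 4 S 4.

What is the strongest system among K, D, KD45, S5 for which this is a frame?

KD45

Serial (axiom D): yes — every world has a successor (e.g. 0 S 0).
Euclidean (axiom 5): yes — any two successors of a common world are S-related.
Transitive (axiom 4): yes — every two-step S-path is closed by a direct edge.
Reflexive (axiom T): no — 2 is not related to itself.
So F validates K, D, KD45; S5 would additionally require S to be reflexive. The strongest is KD45.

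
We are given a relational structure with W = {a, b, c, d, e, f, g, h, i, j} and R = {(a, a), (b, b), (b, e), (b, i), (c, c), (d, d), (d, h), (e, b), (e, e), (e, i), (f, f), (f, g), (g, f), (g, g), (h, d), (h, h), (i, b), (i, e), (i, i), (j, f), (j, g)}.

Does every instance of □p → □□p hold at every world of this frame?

By correspondence theory, 4 is valid on a frame iff R is transitive.
Transitive: yes — every two-step R-path is closed by a direct edge.

Yes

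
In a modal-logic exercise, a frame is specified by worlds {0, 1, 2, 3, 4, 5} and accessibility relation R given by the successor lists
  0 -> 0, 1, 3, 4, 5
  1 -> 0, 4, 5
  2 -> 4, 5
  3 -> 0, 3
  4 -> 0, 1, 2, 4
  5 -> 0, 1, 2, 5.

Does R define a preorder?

No

Reflexive: no — 1 is not related to itself.
Transitive: no — 0 R 4 and 4 R 2, but not 0 R 2.
So R is not a preorder.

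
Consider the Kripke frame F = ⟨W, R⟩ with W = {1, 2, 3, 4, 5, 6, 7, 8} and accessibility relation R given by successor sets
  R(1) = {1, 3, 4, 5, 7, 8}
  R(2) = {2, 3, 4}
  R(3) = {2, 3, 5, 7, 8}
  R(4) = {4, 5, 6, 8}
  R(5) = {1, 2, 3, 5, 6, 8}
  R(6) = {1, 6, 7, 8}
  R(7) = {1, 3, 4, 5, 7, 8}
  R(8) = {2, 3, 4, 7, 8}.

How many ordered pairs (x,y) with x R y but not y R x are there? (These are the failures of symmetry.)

Enumerating: (1,3), (1,4), (1,8), (2,4), (4,5), (4,6), (5,2), (5,6), (5,8), (6,1), (6,7), (6,8), (7,4), (7,5), (8,2).

15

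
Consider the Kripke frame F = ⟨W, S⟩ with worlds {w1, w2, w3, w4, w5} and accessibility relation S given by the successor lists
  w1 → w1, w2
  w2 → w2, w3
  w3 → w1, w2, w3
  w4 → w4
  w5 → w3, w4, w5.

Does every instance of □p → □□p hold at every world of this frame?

By correspondence theory, 4 is valid on a frame iff S is transitive.
Transitive: no — w1 S w2 and w2 S w3, but not w1 S w3.

No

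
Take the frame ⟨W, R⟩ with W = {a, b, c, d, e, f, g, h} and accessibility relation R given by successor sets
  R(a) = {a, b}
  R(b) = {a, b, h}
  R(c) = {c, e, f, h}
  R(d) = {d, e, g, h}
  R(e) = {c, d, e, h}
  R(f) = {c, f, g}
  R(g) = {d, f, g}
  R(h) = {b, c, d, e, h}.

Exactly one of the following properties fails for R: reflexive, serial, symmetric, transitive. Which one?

transitive

Reflexive: yes — every world is R-related to itself.
Serial: yes — every world has a successor (e.g. a R a).
Symmetric: yes — every pair in R has its reverse in R.
Transitive: no — a R b and b R h, but not a R h.
Only transitive fails.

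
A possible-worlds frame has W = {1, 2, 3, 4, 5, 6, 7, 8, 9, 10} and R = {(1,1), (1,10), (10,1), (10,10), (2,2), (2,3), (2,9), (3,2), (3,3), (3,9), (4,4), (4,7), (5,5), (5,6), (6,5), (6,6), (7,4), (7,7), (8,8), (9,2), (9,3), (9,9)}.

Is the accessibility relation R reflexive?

Reflexive: yes — every world is R-related to itself.

Yes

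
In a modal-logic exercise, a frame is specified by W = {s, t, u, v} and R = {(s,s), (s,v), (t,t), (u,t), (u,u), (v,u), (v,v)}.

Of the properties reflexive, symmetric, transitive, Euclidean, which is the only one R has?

reflexive

Reflexive: yes — every world is R-related to itself.
Symmetric: no — s R v but not v R s.
Transitive: no — s R v and v R u, but not s R u.
Euclidean: no — s R v and s R s, but not v R s.
Only reflexive holds.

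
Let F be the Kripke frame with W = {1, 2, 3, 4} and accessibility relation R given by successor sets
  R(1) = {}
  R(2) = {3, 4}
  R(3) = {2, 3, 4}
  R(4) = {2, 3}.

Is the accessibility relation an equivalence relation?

Reflexive: no — 1 is not related to itself.
Symmetric: yes — every pair in R has its reverse in R.
Transitive: no — 2 R 3 and 3 R 2, but not 2 R 2.
So R is not an equivalence relation.

No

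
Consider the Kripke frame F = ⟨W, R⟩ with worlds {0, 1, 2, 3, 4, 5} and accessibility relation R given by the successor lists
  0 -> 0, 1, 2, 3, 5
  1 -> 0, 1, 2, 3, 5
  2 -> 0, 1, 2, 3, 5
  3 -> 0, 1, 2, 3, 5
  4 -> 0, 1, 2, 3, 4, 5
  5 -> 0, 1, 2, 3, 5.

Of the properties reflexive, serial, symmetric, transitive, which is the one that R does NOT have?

Reflexive: yes — every world is R-related to itself.
Serial: yes — every world has a successor (e.g. 0 R 0).
Symmetric: no — 4 R 0 but not 0 R 4.
Transitive: yes — every two-step R-path is closed by a direct edge.
Only symmetric fails.

symmetric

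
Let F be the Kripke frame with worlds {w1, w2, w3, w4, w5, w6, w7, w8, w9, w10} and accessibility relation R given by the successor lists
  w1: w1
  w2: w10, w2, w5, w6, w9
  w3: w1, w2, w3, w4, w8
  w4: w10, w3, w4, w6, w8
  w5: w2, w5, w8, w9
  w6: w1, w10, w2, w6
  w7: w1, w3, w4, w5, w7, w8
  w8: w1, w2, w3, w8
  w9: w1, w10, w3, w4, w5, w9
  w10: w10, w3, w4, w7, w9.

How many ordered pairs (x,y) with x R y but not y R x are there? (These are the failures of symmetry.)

Enumerating: (w10,w3), (w10,w7), (w2,w10), (w2,w9), (w3,w1), (w3,w2), (w4,w6), (w4,w8), (w5,w8), (w6,w1), (w6,w10), (w7,w1), … and 9 more.
Total: 21.

21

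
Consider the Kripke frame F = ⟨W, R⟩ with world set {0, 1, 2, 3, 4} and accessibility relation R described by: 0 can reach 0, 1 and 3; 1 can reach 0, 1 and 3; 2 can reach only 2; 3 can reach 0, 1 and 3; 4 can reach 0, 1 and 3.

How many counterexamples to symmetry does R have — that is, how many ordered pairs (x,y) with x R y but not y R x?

Enumerating: (4,0), (4,1), (4,3).

3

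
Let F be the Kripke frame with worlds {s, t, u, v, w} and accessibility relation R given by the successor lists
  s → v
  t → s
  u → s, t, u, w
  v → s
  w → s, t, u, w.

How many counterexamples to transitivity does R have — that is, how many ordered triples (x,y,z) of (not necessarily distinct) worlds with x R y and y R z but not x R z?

5

Enumerating: (s,v,s), (t,s,v), (u,s,v), (v,s,v), (w,s,v).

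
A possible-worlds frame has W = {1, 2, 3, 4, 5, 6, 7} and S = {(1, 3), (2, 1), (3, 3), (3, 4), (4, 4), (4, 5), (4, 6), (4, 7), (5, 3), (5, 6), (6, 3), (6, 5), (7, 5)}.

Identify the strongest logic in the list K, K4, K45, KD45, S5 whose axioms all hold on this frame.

Transitive (axiom 4): no — 1 S 3 and 3 S 4, but not 1 S 4.
Euclidean (axiom 5): no — 4 S 5 and 4 S 7, but not 5 S 7.
Serial (axiom D): yes — every world has a successor (e.g. 1 S 3).
Reflexive (axiom T): no — 1 is not related to itself.
So F validates K; K4 would additionally require S to be transitive. The strongest is K.

K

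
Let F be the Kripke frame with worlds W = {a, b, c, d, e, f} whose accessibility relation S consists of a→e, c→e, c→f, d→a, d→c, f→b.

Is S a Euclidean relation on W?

No

Euclidean: no — c S e and c S f, but not e S f.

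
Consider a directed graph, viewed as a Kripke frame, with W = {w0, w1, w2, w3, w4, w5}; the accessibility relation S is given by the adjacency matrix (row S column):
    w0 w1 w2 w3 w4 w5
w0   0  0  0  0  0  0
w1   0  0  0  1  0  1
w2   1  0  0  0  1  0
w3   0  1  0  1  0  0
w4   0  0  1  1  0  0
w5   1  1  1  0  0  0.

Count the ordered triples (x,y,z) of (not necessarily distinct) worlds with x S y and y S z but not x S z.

13

Enumerating: (w1,w3,w1), (w1,w5,w0), (w1,w5,w1), (w1,w5,w2), (w2,w4,w2), (w2,w4,w3), (w3,w1,w5), (w4,w2,w0), (w4,w2,w4), (w4,w3,w1), (w5,w1,w3), (w5,w1,w5), (w5,w2,w4).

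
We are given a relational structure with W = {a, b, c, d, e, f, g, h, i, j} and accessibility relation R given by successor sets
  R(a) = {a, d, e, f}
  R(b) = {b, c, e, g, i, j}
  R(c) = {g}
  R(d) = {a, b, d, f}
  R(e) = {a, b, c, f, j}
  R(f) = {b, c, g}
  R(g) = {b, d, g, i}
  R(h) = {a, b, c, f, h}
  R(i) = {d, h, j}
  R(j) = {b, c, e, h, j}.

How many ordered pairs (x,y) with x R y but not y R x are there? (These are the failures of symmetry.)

Enumerating: (a,f), (b,c), (b,i), (c,g), (d,b), (d,f), (e,c), (e,f), (f,b), (f,c), (f,g), (g,d), … and 10 more.
Total: 22.

22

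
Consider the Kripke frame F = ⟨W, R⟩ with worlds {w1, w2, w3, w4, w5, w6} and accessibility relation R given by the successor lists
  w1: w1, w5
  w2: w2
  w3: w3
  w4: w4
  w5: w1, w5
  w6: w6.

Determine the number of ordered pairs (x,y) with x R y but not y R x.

R is symmetric; there are no such tuples.

0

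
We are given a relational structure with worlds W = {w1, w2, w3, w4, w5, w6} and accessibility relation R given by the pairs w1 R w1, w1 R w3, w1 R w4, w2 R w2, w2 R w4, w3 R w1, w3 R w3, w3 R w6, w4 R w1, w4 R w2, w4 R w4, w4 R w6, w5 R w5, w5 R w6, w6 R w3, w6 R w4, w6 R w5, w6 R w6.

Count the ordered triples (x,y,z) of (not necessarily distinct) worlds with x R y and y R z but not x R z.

16

Enumerating: (w1,w3,w6), (w1,w4,w2), (w1,w4,w6), (w2,w4,w1), (w2,w4,w6), (w3,w1,w4), (w3,w6,w4), (w3,w6,w5), (w4,w1,w3), (w4,w6,w3), (w4,w6,w5), (w5,w6,w3), (w5,w6,w4), (w6,w3,w1), (w6,w4,w1), (w6,w4,w2).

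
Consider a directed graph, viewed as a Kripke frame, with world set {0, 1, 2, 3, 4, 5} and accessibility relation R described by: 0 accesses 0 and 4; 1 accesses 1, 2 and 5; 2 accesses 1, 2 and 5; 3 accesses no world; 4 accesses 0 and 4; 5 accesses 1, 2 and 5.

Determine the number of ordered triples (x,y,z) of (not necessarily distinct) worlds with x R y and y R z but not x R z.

0

R is transitive; there are no such tuples.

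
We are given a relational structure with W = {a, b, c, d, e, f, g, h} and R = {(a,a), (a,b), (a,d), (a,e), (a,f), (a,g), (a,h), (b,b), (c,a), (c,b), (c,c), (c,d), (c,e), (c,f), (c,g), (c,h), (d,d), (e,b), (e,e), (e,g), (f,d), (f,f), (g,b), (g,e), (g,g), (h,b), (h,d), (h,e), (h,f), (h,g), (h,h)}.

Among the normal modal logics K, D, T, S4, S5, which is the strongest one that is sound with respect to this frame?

S4

Serial (axiom D): yes — every world has a successor (e.g. a R a).
Reflexive (axiom T): yes — every world is R-related to itself.
Transitive (axiom 4): yes — every two-step R-path is closed by a direct edge.
Euclidean (axiom 5): no — a R b and a R d, but not b R d.
So F validates K, D, T, S4; S5 would additionally require R to be Euclidean. The strongest is S4.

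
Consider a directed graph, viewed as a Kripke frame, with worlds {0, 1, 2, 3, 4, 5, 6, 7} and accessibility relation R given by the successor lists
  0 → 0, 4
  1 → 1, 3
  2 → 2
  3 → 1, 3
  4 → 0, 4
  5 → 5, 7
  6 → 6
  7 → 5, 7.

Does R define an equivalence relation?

Yes

Reflexive: yes — every world is R-related to itself.
Symmetric: yes — every pair in R has its reverse in R.
Transitive: yes — every two-step R-path is closed by a direct edge.
So R is an equivalence relation.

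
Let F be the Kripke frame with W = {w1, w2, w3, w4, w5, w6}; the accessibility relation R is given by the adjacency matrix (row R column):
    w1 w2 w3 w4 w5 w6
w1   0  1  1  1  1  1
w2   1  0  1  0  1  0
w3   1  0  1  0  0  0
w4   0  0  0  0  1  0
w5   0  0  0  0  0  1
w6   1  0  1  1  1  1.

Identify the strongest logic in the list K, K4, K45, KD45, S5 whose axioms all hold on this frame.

K

Transitive (axiom 4): no — w2 R w1 and w1 R w4, but not w2 R w4.
Euclidean (axiom 5): no — w1 R w2 and w1 R w4, but not w2 R w4.
Serial (axiom D): yes — every world has a successor (e.g. w1 R w2).
Reflexive (axiom T): no — w1 is not related to itself.
So F validates K; K4 would additionally require R to be transitive. The strongest is K.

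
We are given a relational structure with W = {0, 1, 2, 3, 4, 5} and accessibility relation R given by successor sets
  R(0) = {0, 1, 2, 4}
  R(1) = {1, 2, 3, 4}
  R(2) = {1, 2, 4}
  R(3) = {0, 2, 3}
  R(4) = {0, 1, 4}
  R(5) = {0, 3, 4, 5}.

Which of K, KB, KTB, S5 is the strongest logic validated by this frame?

Symmetric (axiom B): no — 0 R 1 but not 1 R 0.
Reflexive (axiom T): yes — every world is R-related to itself.
Euclidean (axiom 5): no — 0 R 4 and 0 R 2, but not 4 R 2.
So F validates K; KB would additionally require R to be symmetric. The strongest is K.

K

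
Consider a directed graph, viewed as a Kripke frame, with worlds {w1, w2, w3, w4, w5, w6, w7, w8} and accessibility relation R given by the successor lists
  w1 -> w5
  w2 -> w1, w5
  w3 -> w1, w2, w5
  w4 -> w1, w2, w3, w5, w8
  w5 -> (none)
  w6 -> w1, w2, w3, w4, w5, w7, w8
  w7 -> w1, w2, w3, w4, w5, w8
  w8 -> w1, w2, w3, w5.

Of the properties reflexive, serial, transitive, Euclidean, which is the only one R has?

transitive

Reflexive: no — w1 is not related to itself.
Serial: no — w5 has no R-successor.
Transitive: yes — every two-step R-path is closed by a direct edge.
Euclidean: no — w2 R w5 and w2 R w1, but not w5 R w1.
Only transitive holds.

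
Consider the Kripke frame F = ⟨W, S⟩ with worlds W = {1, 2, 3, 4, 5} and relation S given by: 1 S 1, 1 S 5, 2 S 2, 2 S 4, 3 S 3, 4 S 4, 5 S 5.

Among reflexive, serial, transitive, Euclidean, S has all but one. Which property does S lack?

Euclidean

Reflexive: yes — every world is S-related to itself.
Serial: yes — every world has a successor (e.g. 1 S 1).
Transitive: yes — every two-step S-path is closed by a direct edge.
Euclidean: no — 1 S 5 and 1 S 1, but not 5 S 1.
Only Euclidean fails.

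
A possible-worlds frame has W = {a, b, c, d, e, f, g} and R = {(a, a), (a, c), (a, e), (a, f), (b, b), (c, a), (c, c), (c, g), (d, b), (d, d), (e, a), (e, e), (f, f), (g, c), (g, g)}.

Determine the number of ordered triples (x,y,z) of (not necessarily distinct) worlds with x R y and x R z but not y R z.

10

Enumerating: (a,c,e), (a,c,f), (a,e,c), (a,e,f), (a,f,a), (a,f,c), (a,f,e), (c,a,g), (c,g,a), (d,b,d).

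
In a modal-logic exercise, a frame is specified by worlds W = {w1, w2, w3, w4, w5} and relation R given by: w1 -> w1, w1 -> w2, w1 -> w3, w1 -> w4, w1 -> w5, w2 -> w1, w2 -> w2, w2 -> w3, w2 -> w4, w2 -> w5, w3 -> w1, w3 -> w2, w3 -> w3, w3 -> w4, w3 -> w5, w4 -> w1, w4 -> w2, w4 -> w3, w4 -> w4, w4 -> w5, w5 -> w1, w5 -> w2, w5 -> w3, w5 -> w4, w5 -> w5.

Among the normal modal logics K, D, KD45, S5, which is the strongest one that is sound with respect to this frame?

S5

Serial (axiom D): yes — every world has a successor (e.g. w1 R w1).
Euclidean (axiom 5): yes — any two successors of a common world are R-related.
Transitive (axiom 4): yes — every two-step R-path is closed by a direct edge.
Reflexive (axiom T): yes — every world is R-related to itself.
So F validates K, D, KD45, S5. The strongest is S5.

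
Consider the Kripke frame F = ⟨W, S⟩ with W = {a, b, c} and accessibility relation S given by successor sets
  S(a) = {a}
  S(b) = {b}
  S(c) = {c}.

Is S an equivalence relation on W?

Yes

Reflexive: yes — every world is S-related to itself.
Symmetric: yes — every pair in S has its reverse in S.
Transitive: yes — every two-step S-path is closed by a direct edge.
So S is an equivalence relation.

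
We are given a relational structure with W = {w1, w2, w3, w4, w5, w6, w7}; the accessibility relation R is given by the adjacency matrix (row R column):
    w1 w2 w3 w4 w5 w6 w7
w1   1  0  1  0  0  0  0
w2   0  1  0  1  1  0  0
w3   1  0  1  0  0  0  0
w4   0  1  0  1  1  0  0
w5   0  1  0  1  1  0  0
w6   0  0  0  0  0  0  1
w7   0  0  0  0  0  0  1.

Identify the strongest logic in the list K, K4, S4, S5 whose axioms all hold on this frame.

Transitive (axiom 4): yes — every two-step R-path is closed by a direct edge.
Reflexive (axiom T): no — w6 is not related to itself.
Euclidean (axiom 5): yes — any two successors of a common world are R-related.
So F validates K, K4; S4 would additionally require R to be reflexive. The strongest is K4.

K4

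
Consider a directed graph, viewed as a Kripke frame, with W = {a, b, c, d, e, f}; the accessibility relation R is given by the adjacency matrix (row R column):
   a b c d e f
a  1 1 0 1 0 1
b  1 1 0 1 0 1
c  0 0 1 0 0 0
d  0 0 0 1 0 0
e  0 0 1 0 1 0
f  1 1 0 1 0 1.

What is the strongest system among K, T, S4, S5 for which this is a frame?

S4

Reflexive (axiom T): yes — every world is R-related to itself.
Transitive (axiom 4): yes — every two-step R-path is closed by a direct edge.
Euclidean (axiom 5): no — a R d and a R b, but not d R b.
So F validates K, T, S4; S5 would additionally require R to be Euclidean. The strongest is S4.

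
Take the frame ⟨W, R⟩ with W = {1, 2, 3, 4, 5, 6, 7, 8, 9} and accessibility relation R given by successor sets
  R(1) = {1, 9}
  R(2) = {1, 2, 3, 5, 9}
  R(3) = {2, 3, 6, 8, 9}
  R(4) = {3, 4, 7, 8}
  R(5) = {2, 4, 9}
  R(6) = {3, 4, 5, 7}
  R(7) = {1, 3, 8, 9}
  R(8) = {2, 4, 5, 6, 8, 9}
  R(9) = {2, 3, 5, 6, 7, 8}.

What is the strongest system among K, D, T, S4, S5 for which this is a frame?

D

Serial (axiom D): yes — every world has a successor (e.g. 1 R 1).
Reflexive (axiom T): no — 5 is not related to itself.
Transitive (axiom 4): no — 1 R 9 and 9 R 2, but not 1 R 2.
Euclidean (axiom 5): no — 2 R 1 and 2 R 3, but not 1 R 3.
So F validates K, D; T would additionally require R to be reflexive. The strongest is D.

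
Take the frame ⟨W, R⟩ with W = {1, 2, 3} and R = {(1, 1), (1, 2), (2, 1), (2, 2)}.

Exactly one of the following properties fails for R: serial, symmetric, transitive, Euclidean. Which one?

serial

Serial: no — 3 has no R-successor.
Symmetric: yes — every pair in R has its reverse in R.
Transitive: yes — every two-step R-path is closed by a direct edge.
Euclidean: yes — any two successors of a common world are R-related.
Only serial fails.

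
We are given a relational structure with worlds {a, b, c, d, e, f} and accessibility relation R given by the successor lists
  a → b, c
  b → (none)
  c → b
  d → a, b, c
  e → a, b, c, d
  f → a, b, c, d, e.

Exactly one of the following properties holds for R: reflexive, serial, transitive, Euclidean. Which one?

Reflexive: no — a is not related to itself.
Serial: no — b has no R-successor.
Transitive: yes — every two-step R-path is closed by a direct edge.
Euclidean: no — a R b and a R c, but not b R c.
Only transitive holds.

transitive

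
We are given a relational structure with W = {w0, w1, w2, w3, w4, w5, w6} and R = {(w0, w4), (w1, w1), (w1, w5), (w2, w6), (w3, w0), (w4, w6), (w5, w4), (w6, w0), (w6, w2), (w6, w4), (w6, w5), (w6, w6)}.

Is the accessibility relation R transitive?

Transitive: no — w0 R w4 and w4 R w6, but not w0 R w6.

No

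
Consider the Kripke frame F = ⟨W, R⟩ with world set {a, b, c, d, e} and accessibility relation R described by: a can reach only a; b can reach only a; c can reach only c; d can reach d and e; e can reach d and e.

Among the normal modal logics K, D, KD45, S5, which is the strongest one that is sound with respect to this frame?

KD45

Serial (axiom D): yes — every world has a successor (e.g. a R a).
Euclidean (axiom 5): yes — any two successors of a common world are R-related.
Transitive (axiom 4): yes — every two-step R-path is closed by a direct edge.
Reflexive (axiom T): no — b is not related to itself.
So F validates K, D, KD45; S5 would additionally require R to be reflexive. The strongest is KD45.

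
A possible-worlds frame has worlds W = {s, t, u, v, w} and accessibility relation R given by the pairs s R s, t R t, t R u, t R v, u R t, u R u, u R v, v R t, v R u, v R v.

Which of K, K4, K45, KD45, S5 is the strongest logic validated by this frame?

Transitive (axiom 4): yes — every two-step R-path is closed by a direct edge.
Euclidean (axiom 5): yes — any two successors of a common world are R-related.
Serial (axiom D): no — w has no R-successor.
Reflexive (axiom T): no — w is not related to itself.
So F validates K, K4, K45; KD45 would additionally require R to be serial. The strongest is K45.

K45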